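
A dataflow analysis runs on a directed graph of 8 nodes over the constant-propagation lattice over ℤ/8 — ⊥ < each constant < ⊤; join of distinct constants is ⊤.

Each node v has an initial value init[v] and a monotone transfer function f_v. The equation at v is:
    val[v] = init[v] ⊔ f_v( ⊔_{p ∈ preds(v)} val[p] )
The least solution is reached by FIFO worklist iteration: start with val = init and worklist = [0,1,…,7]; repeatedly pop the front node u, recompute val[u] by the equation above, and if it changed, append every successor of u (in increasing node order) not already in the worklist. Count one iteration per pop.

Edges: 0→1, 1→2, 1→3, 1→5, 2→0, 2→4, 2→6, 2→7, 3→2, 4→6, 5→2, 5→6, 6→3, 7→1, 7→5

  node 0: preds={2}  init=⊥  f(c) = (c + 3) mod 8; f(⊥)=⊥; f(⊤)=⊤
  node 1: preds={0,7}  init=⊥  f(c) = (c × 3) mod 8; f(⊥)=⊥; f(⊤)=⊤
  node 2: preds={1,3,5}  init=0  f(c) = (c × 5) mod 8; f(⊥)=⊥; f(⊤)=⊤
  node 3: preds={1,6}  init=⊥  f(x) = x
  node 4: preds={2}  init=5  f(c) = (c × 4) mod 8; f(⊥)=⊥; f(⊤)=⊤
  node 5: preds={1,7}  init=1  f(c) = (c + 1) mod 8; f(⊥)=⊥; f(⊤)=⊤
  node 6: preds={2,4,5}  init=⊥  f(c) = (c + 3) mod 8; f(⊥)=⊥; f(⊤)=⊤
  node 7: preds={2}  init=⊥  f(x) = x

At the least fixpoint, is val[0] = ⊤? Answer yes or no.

Worklist (15 pops):
  #1 pop 0: in=0 → 3 (was ⊥); enqueue []
  #2 pop 1: in=3 → 1 (was ⊥); enqueue []
  #3 pop 2: in=1 → ⊤ (was 0); enqueue [0]
  #4 pop 3: in=1 → 1 (was ⊥); enqueue [2]
  #5 pop 4: in=⊤ → ⊤ (was 5); enqueue []
  #6 pop 5: in=1 → ⊤ (was 1); enqueue []
  #7 pop 6: in=⊤ → ⊤ (was ⊥); enqueue [3]
  #8 pop 7: in=⊤ → ⊤ (was ⊥); enqueue [1,5]
  #9 pop 0: in=⊤ → ⊤ (was 3); enqueue []
  #10 pop 2: in=⊤ → ⊤ (no change)
  #11 pop 3: in=⊤ → ⊤ (was 1); enqueue [2]
  #12 pop 1: in=⊤ → ⊤ (was 1); enqueue [3]
  #13 pop 5: in=⊤ → ⊤ (no change)
  #14 pop 2: in=⊤ → ⊤ (no change)
  #15 pop 3: in=⊤ → ⊤ (no change)

Fixpoint:
  val[0] = ⊤
  val[1] = ⊤
  val[2] = ⊤
  val[3] = ⊤
  val[4] = ⊤
  val[5] = ⊤
  val[6] = ⊤
  val[7] = ⊤

yes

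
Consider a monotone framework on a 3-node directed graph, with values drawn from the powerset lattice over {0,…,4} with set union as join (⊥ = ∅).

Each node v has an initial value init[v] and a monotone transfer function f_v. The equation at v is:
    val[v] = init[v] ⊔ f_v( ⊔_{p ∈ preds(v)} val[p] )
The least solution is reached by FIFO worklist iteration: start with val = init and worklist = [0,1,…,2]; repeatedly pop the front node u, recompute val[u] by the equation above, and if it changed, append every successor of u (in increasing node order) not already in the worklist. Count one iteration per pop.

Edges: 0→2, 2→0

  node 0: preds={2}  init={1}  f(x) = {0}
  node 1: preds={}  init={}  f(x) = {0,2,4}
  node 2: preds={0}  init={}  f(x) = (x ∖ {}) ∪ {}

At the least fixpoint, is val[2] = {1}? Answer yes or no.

Worklist (4 pops):
  #1 pop 0: in={} → {0,1} (was {1}); enqueue []
  #2 pop 1: in={} → {0,2,4} (was {}); enqueue []
  #3 pop 2: in={0,1} → {0,1} (was {}); enqueue [0]
  #4 pop 0: in={0,1} → {0,1} (no change)

Fixpoint:
  val[0] = {0,1}
  val[1] = {0,2,4}
  val[2] = {0,1}

no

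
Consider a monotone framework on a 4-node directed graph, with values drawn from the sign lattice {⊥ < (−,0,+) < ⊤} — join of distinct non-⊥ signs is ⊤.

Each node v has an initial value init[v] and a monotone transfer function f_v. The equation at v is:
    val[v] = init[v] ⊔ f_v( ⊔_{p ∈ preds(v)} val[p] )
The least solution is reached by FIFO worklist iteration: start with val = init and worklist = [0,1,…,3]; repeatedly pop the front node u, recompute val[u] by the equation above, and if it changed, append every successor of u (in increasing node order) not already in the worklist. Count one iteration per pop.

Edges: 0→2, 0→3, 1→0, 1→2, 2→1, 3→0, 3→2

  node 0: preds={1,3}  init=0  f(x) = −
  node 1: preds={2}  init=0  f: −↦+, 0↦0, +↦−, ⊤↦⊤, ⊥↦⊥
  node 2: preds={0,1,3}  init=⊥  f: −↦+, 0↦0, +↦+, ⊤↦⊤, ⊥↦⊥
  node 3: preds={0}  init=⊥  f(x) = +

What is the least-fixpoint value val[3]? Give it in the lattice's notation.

Trace (7 dequeues):
  [1] u=0 | in 0 | out ⊤ | prev 0 | push {}
  [2] u=1 | in ⊥ | out 0 | ==
  [3] u=2 | in ⊤ | out ⊤ | prev ⊥ | push {1}
  [4] u=3 | in ⊤ | out + | prev ⊥ | push {0,2}
  [5] u=1 | in ⊤ | out ⊤ | prev 0 | push {}
  [6] u=0 | in ⊤ | out ⊤ | ==
  [7] u=2 | in ⊤ | out ⊤ | ==

Converged values:
  [0] ⊤
  [1] ⊤
  [2] ⊤
  [3] +

+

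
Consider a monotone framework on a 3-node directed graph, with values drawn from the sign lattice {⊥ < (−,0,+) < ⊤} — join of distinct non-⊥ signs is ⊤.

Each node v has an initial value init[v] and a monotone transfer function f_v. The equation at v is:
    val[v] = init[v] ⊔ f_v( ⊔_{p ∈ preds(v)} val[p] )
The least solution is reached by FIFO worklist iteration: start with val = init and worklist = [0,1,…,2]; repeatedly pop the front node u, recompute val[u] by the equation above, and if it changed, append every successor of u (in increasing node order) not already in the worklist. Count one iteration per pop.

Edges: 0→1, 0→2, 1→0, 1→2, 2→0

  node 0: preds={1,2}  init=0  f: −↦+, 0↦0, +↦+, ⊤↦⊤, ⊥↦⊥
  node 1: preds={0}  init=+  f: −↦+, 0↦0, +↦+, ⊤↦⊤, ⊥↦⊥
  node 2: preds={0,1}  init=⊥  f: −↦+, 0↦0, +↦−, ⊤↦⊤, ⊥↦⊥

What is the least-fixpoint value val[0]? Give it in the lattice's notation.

Worklist (4 pops):
  #1 pop 0: in=+ → ⊤ (was 0); enqueue []
  #2 pop 1: in=⊤ → ⊤ (was +); enqueue [0]
  #3 pop 2: in=⊤ → ⊤ (was ⊥); enqueue []
  #4 pop 0: in=⊤ → ⊤ (no change)

Fixpoint:
  val[0] = ⊤
  val[1] = ⊤
  val[2] = ⊤

⊤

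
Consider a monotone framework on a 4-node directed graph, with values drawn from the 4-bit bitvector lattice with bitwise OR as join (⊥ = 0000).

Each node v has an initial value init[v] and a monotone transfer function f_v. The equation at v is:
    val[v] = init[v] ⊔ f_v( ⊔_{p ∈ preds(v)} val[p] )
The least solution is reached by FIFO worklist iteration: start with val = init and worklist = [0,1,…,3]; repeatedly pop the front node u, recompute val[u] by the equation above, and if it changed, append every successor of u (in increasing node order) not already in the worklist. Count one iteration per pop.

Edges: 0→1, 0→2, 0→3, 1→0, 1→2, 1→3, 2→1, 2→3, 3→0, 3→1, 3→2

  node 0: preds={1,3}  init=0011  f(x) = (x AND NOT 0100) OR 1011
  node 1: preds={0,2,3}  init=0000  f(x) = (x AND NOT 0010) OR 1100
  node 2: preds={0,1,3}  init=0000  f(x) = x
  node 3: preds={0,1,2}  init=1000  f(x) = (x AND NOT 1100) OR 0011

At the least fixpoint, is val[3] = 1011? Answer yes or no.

Trace (7 dequeues):
  [1] u=0 | in 1000 | out 1011 | prev 0011 | push {}
  [2] u=1 | in 1011 | out 1101 | prev 0000 | push {0}
  [3] u=2 | in 1111 | out 1111 | prev 0000 | push {1}
  [4] u=3 | in 1111 | out 1011 | prev 1000 | push {2}
  [5] u=0 | in 1111 | out 1011 | ==
  [6] u=1 | in 1111 | out 1101 | ==
  [7] u=2 | in 1111 | out 1111 | ==

Converged values:
  [0] 1011
  [1] 1101
  [2] 1111
  [3] 1011

yes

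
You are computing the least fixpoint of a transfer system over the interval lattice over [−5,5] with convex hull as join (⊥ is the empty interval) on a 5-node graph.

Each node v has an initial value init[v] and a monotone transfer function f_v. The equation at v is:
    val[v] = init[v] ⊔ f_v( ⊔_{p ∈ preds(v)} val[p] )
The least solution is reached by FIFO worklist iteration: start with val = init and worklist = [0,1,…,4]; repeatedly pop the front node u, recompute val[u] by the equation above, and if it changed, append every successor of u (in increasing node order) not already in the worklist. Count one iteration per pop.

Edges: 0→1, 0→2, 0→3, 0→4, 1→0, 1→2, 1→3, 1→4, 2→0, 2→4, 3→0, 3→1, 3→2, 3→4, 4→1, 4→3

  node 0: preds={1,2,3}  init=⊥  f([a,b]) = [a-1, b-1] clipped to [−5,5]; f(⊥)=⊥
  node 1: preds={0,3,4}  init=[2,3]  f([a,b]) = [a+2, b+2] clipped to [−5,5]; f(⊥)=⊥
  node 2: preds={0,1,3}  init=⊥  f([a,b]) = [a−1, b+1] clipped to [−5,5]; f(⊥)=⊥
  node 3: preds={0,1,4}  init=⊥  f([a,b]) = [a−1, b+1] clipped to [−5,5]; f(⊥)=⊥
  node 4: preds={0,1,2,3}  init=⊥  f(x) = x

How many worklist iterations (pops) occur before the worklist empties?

Iteration log — 24 steps:
  step 1. node 0  ⊔preds=[2,3]  new=[1,2]  old=⊥  +wl: 
  step 2. node 1  ⊔preds=[1,2]  new=[2,4]  old=[2,3]  +wl: 0
  step 3. node 2  ⊔preds=[1,4]  new=[0,5]  old=⊥  +wl: 
  step 4. node 3  ⊔preds=[1,4]  new=[0,5]  old=⊥  +wl: 1,2
  step 5. node 4  ⊔preds=[0,5]  new=[0,5]  old=⊥  +wl: 3
  step 6. node 0  ⊔preds=[0,5]  new=[-1,4]  old=[1,2]  +wl: 4
  step 7. node 1  ⊔preds=[-1,5]  new=[1,5]  old=[2,4]  +wl: 0
  step 8. node 2  ⊔preds=[-1,5]  new=[-2,5]  old=[0,5]  +wl: 
  step 9. node 3  ⊔preds=[-1,5]  new=[-2,5]  old=[0,5]  +wl: 1,2
  step 10. node 4  ⊔preds=[-2,5]  new=[-2,5]  old=[0,5]  +wl: 3
  step 11. node 0  ⊔preds=[-2,5]  new=[-3,4]  old=[-1,4]  +wl: 4
  step 12. node 1  ⊔preds=[-3,5]  new=[-1,5]  old=[1,5]  +wl: 0
  step 13. node 2  ⊔preds=[-3,5]  new=[-4,5]  old=[-2,5]  +wl: 
  step 14. node 3  ⊔preds=[-3,5]  new=[-4,5]  old=[-2,5]  +wl: 1,2
  step 15. node 4  ⊔preds=[-4,5]  new=[-4,5]  old=[-2,5]  +wl: 3
  step 16. node 0  ⊔preds=[-4,5]  new=[-5,4]  old=[-3,4]  +wl: 4
  step 17. node 1  ⊔preds=[-5,5]  new=[-3,5]  old=[-1,5]  +wl: 0
  step 18. node 2  ⊔preds=[-5,5]  new=[-5,5]  old=[-4,5]  +wl: 
  step 19. node 3  ⊔preds=[-5,5]  new=[-5,5]  old=[-4,5]  +wl: 1,2
  step 20. node 4  ⊔preds=[-5,5]  new=[-5,5]  old=[-4,5]  +wl: 3
  step 21. node 0  ⊔preds=[-5,5]  new=[-5,4]  stable
  step 22. node 1  ⊔preds=[-5,5]  new=[-3,5]  stable
  step 23. node 2  ⊔preds=[-5,5]  new=[-5,5]  stable
  step 24. node 3  ⊔preds=[-5,5]  new=[-5,5]  stable

Least fixpoint reached:
  node 0: [-5,4]
  node 1: [-3,5]
  node 2: [-5,5]
  node 3: [-5,5]
  node 4: [-5,5]

24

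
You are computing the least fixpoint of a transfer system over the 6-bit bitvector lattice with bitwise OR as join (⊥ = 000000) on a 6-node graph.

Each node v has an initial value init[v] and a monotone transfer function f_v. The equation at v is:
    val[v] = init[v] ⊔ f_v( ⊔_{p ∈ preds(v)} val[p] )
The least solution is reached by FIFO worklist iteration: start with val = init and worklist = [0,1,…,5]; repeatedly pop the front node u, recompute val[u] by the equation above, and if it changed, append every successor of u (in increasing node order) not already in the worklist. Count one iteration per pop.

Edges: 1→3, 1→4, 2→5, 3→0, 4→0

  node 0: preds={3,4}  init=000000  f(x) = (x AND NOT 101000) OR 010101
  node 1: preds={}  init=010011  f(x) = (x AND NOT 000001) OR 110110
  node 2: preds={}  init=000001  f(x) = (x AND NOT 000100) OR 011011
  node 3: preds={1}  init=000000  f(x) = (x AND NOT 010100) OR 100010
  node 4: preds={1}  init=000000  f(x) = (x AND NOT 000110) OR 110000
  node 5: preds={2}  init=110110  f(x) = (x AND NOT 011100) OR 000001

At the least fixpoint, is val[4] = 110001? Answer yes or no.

yes

Worklist (7 pops):
  #1 pop 0: in=000000 → 010101 (was 000000); enqueue []
  #2 pop 1: in=000000 → 110111 (was 010011); enqueue []
  #3 pop 2: in=000000 → 011011 (was 000001); enqueue []
  #4 pop 3: in=110111 → 100011 (was 000000); enqueue [0]
  #5 pop 4: in=110111 → 110001 (was 000000); enqueue []
  #6 pop 5: in=011011 → 110111 (was 110110); enqueue []
  #7 pop 0: in=110011 → 010111 (was 010101); enqueue []

Fixpoint:
  val[0] = 010111
  val[1] = 110111
  val[2] = 011011
  val[3] = 100011
  val[4] = 110001
  val[5] = 110111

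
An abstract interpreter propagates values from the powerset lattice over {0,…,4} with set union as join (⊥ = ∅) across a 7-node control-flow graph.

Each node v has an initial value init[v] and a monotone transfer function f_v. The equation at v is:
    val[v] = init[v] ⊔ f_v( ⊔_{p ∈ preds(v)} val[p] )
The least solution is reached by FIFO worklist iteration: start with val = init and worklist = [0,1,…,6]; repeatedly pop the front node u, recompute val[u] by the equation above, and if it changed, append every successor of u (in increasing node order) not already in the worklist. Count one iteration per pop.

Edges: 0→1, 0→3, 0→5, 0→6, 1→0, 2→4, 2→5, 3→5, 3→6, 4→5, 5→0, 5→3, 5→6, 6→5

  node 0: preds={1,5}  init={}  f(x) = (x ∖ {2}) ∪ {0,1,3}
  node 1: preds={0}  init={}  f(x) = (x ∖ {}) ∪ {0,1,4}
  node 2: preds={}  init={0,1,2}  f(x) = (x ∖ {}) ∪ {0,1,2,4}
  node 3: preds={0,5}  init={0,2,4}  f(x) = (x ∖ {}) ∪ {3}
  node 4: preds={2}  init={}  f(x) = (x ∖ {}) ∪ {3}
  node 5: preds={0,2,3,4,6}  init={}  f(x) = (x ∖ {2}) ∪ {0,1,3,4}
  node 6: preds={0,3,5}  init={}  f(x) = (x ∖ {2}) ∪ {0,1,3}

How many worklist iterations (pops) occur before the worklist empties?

Worklist (12 pops):
  #1 pop 0: in={} → {0,1,3} (was {}); enqueue []
  #2 pop 1: in={0,1,3} → {0,1,3,4} (was {}); enqueue [0]
  #3 pop 2: in={} → {0,1,2,4} (was {0,1,2}); enqueue []
  #4 pop 3: in={0,1,3} → {0,1,2,3,4} (was {0,2,4}); enqueue []
  #5 pop 4: in={0,1,2,4} → {0,1,2,3,4} (was {}); enqueue []
  #6 pop 5: in={0,1,2,3,4} → {0,1,3,4} (was {}); enqueue [3]
  #7 pop 6: in={0,1,2,3,4} → {0,1,3,4} (was {}); enqueue [5]
  #8 pop 0: in={0,1,3,4} → {0,1,3,4} (was {0,1,3}); enqueue [1,6]
  #9 pop 3: in={0,1,3,4} → {0,1,2,3,4} (no change)
  #10 pop 5: in={0,1,2,3,4} → {0,1,3,4} (no change)
  #11 pop 1: in={0,1,3,4} → {0,1,3,4} (no change)
  #12 pop 6: in={0,1,2,3,4} → {0,1,3,4} (no change)

Fixpoint:
  val[0] = {0,1,3,4}
  val[1] = {0,1,3,4}
  val[2] = {0,1,2,4}
  val[3] = {0,1,2,3,4}
  val[4] = {0,1,2,3,4}
  val[5] = {0,1,3,4}
  val[6] = {0,1,3,4}

12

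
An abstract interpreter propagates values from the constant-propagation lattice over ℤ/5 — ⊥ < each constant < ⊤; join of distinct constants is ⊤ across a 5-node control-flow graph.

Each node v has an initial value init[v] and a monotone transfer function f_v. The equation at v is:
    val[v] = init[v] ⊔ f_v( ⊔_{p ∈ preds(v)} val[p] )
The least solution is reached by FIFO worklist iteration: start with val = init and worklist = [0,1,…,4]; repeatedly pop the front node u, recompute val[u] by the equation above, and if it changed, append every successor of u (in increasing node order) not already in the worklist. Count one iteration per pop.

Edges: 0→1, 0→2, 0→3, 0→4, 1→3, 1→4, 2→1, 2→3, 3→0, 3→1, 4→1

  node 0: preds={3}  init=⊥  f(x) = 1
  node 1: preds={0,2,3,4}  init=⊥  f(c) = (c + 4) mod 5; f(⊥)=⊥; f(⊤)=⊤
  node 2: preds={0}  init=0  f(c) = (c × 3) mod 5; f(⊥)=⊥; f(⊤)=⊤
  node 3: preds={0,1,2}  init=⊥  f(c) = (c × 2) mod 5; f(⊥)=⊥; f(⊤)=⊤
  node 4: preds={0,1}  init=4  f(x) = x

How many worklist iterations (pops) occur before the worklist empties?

Iteration log — 7 steps:
  step 1. node 0  ⊔preds=⊥  new=1  old=⊥  +wl: 
  step 2. node 1  ⊔preds=⊤  new=⊤  old=⊥  +wl: 
  step 3. node 2  ⊔preds=1  new=⊤  old=0  +wl: 1
  step 4. node 3  ⊔preds=⊤  new=⊤  old=⊥  +wl: 0
  step 5. node 4  ⊔preds=⊤  new=⊤  old=4  +wl: 
  step 6. node 1  ⊔preds=⊤  new=⊤  stable
  step 7. node 0  ⊔preds=⊤  new=1  stable

Least fixpoint reached:
  node 0: 1
  node 1: ⊤
  node 2: ⊤
  node 3: ⊤
  node 4: ⊤

7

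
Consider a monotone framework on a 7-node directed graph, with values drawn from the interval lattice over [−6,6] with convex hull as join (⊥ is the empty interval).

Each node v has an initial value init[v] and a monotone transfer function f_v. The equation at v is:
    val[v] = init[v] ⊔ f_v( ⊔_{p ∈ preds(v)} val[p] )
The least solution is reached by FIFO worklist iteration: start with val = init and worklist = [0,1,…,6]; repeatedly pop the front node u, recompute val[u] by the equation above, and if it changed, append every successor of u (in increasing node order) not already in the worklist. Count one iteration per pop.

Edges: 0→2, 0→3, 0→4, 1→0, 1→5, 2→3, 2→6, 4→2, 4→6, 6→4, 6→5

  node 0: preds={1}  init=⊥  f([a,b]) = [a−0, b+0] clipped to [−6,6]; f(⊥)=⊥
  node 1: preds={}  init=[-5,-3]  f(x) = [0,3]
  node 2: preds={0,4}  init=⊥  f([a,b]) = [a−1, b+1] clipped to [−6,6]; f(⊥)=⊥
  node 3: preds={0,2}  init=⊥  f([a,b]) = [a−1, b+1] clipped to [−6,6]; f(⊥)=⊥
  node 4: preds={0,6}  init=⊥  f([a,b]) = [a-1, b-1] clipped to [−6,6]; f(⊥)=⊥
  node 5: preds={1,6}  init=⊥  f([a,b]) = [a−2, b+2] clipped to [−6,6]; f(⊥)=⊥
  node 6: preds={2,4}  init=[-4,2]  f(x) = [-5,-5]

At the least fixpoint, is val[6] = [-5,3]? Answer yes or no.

Worklist (14 pops):
  #1 pop 0: in=[-5,-3] → [-5,-3] (was ⊥); enqueue []
  #2 pop 1: in=⊥ → [-5,3] (was [-5,-3]); enqueue [0]
  #3 pop 2: in=[-5,-3] → [-6,-2] (was ⊥); enqueue []
  #4 pop 3: in=[-6,-2] → [-6,-1] (was ⊥); enqueue []
  #5 pop 4: in=[-5,2] → [-6,1] (was ⊥); enqueue [2]
  #6 pop 5: in=[-5,3] → [-6,5] (was ⊥); enqueue []
  #7 pop 6: in=[-6,1] → [-5,2] (was [-4,2]); enqueue [4,5]
  #8 pop 0: in=[-5,3] → [-5,3] (was [-5,-3]); enqueue [3]
  #9 pop 2: in=[-6,3] → [-6,4] (was [-6,-2]); enqueue [6]
  #10 pop 4: in=[-5,3] → [-6,2] (was [-6,1]); enqueue [2]
  #11 pop 5: in=[-5,3] → [-6,5] (no change)
  #12 pop 3: in=[-6,4] → [-6,5] (was [-6,-1]); enqueue []
  #13 pop 6: in=[-6,4] → [-5,2] (no change)
  #14 pop 2: in=[-6,3] → [-6,4] (no change)

Fixpoint:
  val[0] = [-5,3]
  val[1] = [-5,3]
  val[2] = [-6,4]
  val[3] = [-6,5]
  val[4] = [-6,2]
  val[5] = [-6,5]
  val[6] = [-5,2]

no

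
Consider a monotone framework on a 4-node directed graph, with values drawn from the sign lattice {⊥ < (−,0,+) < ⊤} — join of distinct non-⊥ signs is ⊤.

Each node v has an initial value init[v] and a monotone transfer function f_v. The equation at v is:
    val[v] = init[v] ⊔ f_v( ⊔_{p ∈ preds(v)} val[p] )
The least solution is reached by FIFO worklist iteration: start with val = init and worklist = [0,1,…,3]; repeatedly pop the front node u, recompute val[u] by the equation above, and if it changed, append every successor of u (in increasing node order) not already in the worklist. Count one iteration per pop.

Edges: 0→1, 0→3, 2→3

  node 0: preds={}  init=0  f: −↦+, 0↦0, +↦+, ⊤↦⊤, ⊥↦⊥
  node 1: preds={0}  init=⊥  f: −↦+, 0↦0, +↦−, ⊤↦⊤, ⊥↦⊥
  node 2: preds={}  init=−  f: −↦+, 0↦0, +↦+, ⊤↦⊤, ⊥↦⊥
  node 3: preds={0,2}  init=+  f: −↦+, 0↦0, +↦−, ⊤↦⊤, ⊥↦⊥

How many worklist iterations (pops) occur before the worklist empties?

Trace (4 dequeues):
  [1] u=0 | in ⊥ | out 0 | ==
  [2] u=1 | in 0 | out 0 | prev ⊥ | push {}
  [3] u=2 | in ⊥ | out − | ==
  [4] u=3 | in ⊤ | out ⊤ | prev + | push {}

Converged values:
  [0] 0
  [1] 0
  [2] −
  [3] ⊤

4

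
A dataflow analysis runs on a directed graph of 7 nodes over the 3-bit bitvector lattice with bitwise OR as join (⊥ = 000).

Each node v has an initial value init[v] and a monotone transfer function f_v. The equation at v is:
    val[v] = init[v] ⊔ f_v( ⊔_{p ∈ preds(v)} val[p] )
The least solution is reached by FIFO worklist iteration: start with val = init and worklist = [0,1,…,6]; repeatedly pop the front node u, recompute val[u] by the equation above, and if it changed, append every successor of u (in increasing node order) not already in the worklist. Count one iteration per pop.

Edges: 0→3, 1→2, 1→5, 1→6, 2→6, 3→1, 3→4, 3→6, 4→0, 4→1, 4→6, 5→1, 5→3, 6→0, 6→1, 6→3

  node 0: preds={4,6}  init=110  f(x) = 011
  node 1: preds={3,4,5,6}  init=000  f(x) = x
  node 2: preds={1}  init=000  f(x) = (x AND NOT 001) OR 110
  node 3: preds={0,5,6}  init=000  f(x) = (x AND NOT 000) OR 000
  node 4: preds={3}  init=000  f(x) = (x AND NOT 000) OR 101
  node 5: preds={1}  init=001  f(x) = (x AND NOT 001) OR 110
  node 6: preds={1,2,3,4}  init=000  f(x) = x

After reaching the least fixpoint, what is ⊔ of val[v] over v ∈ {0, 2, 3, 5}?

111

Iteration log — 13 steps:
  step 1. node 0  ⊔preds=000  new=111  old=110  +wl: 
  step 2. node 1  ⊔preds=001  new=001  old=000  +wl: 
  step 3. node 2  ⊔preds=001  new=110  old=000  +wl: 
  step 4. node 3  ⊔preds=111  new=111  old=000  +wl: 1
  step 5. node 4  ⊔preds=111  new=111  old=000  +wl: 0
  step 6. node 5  ⊔preds=001  new=111  old=001  +wl: 3
  step 7. node 6  ⊔preds=111  new=111  old=000  +wl: 
  step 8. node 1  ⊔preds=111  new=111  old=001  +wl: 2,5,6
  step 9. node 0  ⊔preds=111  new=111  stable
  step 10. node 3  ⊔preds=111  new=111  stable
  step 11. node 2  ⊔preds=111  new=110  stable
  step 12. node 5  ⊔preds=111  new=111  stable
  step 13. node 6  ⊔preds=111  new=111  stable

Least fixpoint reached:
  node 0: 111
  node 1: 111
  node 2: 110
  node 3: 111
  node 4: 111
  node 5: 111
  node 6: 111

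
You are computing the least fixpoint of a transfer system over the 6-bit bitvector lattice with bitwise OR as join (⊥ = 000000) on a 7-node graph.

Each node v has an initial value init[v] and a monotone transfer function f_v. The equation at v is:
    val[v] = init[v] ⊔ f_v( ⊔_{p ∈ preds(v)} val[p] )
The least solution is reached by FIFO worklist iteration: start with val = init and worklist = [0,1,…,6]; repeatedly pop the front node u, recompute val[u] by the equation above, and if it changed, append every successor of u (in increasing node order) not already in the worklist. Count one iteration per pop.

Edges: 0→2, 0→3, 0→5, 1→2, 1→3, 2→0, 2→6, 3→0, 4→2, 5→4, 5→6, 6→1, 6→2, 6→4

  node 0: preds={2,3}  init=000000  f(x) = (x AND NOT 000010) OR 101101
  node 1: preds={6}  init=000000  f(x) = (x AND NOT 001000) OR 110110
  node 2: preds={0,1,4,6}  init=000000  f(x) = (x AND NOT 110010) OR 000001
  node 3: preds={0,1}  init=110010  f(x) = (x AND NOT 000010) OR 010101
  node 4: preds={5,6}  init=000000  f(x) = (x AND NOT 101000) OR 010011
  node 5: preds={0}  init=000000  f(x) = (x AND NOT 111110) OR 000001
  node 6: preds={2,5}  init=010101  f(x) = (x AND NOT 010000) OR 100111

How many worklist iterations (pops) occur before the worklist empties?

Iteration log — 11 steps:
  step 1. node 0  ⊔preds=110010  new=111101  old=000000  +wl: 
  step 2. node 1  ⊔preds=010101  new=110111  old=000000  +wl: 
  step 3. node 2  ⊔preds=111111  new=001101  old=000000  +wl: 0
  step 4. node 3  ⊔preds=111111  new=111111  old=110010  +wl: 
  step 5. node 4  ⊔preds=010101  new=010111  old=000000  +wl: 2
  step 6. node 5  ⊔preds=111101  new=000001  old=000000  +wl: 4
  step 7. node 6  ⊔preds=001101  new=111111  old=010101  +wl: 1
  step 8. node 0  ⊔preds=111111  new=111101  stable
  step 9. node 2  ⊔preds=111111  new=001101  stable
  step 10. node 4  ⊔preds=111111  new=010111  stable
  step 11. node 1  ⊔preds=111111  new=110111  stable

Least fixpoint reached:
  node 0: 111101
  node 1: 110111
  node 2: 001101
  node 3: 111111
  node 4: 010111
  node 5: 000001
  node 6: 111111

11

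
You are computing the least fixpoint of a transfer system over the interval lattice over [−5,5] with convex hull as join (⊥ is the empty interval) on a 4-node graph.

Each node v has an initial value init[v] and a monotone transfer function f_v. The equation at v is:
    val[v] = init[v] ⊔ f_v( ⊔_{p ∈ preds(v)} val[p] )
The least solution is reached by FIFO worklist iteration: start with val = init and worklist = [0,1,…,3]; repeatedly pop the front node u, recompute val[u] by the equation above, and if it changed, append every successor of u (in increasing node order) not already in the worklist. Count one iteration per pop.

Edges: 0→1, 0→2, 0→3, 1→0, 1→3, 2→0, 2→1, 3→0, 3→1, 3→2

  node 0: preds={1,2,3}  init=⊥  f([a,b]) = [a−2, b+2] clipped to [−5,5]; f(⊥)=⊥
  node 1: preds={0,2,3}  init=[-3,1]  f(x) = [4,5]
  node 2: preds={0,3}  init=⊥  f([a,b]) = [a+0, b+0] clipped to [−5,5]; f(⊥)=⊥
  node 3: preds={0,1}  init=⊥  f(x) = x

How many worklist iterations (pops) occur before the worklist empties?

Worklist (10 pops):
  #1 pop 0: in=[-3,1] → [-5,3] (was ⊥); enqueue []
  #2 pop 1: in=[-5,3] → [-3,5] (was [-3,1]); enqueue [0]
  #3 pop 2: in=[-5,3] → [-5,3] (was ⊥); enqueue [1]
  #4 pop 3: in=[-5,5] → [-5,5] (was ⊥); enqueue [2]
  #5 pop 0: in=[-5,5] → [-5,5] (was [-5,3]); enqueue [3]
  #6 pop 1: in=[-5,5] → [-3,5] (no change)
  #7 pop 2: in=[-5,5] → [-5,5] (was [-5,3]); enqueue [0,1]
  #8 pop 3: in=[-5,5] → [-5,5] (no change)
  #9 pop 0: in=[-5,5] → [-5,5] (no change)
  #10 pop 1: in=[-5,5] → [-3,5] (no change)

Fixpoint:
  val[0] = [-5,5]
  val[1] = [-3,5]
  val[2] = [-5,5]
  val[3] = [-5,5]

10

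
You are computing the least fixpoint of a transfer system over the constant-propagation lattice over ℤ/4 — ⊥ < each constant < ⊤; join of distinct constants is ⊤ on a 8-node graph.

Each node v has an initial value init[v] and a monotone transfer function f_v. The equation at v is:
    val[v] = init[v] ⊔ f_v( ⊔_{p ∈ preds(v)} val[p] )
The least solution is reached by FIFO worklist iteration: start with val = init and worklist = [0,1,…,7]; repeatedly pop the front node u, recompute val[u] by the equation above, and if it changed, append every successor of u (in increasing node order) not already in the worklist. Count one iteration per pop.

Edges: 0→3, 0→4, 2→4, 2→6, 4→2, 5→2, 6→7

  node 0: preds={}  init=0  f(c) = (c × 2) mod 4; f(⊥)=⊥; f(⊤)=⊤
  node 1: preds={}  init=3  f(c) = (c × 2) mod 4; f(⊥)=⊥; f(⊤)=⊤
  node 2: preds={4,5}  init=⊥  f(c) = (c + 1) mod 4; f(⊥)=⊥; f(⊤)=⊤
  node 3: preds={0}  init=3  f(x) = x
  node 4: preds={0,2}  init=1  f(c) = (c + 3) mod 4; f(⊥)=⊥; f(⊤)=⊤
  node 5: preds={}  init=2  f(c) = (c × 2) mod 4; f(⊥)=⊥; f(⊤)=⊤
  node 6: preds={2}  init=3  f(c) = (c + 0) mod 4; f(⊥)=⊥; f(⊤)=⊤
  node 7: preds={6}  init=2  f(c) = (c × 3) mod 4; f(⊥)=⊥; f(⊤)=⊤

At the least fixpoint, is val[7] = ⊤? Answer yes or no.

Iteration log — 9 steps:
  step 1. node 0  ⊔preds=⊥  new=0  stable
  step 2. node 1  ⊔preds=⊥  new=3  stable
  step 3. node 2  ⊔preds=⊤  new=⊤  old=⊥  +wl: 
  step 4. node 3  ⊔preds=0  new=⊤  old=3  +wl: 
  step 5. node 4  ⊔preds=⊤  new=⊤  old=1  +wl: 2
  step 6. node 5  ⊔preds=⊥  new=2  stable
  step 7. node 6  ⊔preds=⊤  new=⊤  old=3  +wl: 
  step 8. node 7  ⊔preds=⊤  new=⊤  old=2  +wl: 
  step 9. node 2  ⊔preds=⊤  new=⊤  stable

Least fixpoint reached:
  node 0: 0
  node 1: 3
  node 2: ⊤
  node 3: ⊤
  node 4: ⊤
  node 5: 2
  node 6: ⊤
  node 7: ⊤

yes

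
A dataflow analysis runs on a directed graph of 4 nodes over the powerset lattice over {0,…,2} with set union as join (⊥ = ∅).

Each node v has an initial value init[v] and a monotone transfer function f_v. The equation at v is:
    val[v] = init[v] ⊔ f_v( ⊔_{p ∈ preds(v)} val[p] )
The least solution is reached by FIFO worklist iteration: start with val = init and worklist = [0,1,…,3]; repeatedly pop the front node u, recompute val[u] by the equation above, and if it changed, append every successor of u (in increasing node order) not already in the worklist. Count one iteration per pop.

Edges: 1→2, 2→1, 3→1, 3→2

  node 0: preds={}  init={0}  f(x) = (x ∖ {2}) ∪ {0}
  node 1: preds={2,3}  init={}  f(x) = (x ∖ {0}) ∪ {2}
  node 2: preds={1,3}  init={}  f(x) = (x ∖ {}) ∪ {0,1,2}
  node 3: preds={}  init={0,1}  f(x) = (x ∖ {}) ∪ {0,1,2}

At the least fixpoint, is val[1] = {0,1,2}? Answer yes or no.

Worklist (6 pops):
  #1 pop 0: in={} → {0} (no change)
  #2 pop 1: in={0,1} → {1,2} (was {}); enqueue []
  #3 pop 2: in={0,1,2} → {0,1,2} (was {}); enqueue [1]
  #4 pop 3: in={} → {0,1,2} (was {0,1}); enqueue [2]
  #5 pop 1: in={0,1,2} → {1,2} (no change)
  #6 pop 2: in={0,1,2} → {0,1,2} (no change)

Fixpoint:
  val[0] = {0}
  val[1] = {1,2}
  val[2] = {0,1,2}
  val[3] = {0,1,2}

no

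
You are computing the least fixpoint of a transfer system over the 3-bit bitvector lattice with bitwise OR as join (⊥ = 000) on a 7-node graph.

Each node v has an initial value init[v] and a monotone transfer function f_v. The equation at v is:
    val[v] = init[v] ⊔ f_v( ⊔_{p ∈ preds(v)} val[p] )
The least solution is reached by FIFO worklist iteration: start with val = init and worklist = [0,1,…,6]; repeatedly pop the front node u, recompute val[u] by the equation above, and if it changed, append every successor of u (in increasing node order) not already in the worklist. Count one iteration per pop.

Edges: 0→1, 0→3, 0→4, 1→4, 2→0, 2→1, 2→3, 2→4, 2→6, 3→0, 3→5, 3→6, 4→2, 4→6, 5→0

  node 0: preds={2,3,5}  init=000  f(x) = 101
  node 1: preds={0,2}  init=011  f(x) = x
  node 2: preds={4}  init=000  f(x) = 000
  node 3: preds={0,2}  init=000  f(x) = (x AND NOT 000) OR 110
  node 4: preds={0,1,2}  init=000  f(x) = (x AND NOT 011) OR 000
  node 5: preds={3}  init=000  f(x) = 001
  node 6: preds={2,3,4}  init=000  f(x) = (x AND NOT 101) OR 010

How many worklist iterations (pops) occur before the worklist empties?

Worklist (9 pops):
  #1 pop 0: in=000 → 101 (was 000); enqueue []
  #2 pop 1: in=101 → 111 (was 011); enqueue []
  #3 pop 2: in=000 → 000 (no change)
  #4 pop 3: in=101 → 111 (was 000); enqueue [0]
  #5 pop 4: in=111 → 100 (was 000); enqueue [2]
  #6 pop 5: in=111 → 001 (was 000); enqueue []
  #7 pop 6: in=111 → 010 (was 000); enqueue []
  #8 pop 0: in=111 → 101 (no change)
  #9 pop 2: in=100 → 000 (no change)

Fixpoint:
  val[0] = 101
  val[1] = 111
  val[2] = 000
  val[3] = 111
  val[4] = 100
  val[5] = 001
  val[6] = 010

9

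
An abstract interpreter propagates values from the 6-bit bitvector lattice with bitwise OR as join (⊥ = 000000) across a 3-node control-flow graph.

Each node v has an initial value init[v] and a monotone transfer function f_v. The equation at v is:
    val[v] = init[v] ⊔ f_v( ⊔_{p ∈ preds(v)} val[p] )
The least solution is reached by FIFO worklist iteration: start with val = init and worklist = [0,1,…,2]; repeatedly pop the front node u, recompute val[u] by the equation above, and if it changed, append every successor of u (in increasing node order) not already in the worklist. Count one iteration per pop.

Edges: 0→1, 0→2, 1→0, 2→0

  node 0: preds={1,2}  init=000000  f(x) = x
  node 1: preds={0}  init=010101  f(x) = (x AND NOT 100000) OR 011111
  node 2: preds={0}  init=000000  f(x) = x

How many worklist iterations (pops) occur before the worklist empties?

7

Iteration log — 7 steps:
  step 1. node 0  ⊔preds=010101  new=010101  old=000000  +wl: 
  step 2. node 1  ⊔preds=010101  new=011111  old=010101  +wl: 0
  step 3. node 2  ⊔preds=010101  new=010101  old=000000  +wl: 
  step 4. node 0  ⊔preds=011111  new=011111  old=010101  +wl: 1,2
  step 5. node 1  ⊔preds=011111  new=011111  stable
  step 6. node 2  ⊔preds=011111  new=011111  old=010101  +wl: 0
  step 7. node 0  ⊔preds=011111  new=011111  stable

Least fixpoint reached:
  node 0: 011111
  node 1: 011111
  node 2: 011111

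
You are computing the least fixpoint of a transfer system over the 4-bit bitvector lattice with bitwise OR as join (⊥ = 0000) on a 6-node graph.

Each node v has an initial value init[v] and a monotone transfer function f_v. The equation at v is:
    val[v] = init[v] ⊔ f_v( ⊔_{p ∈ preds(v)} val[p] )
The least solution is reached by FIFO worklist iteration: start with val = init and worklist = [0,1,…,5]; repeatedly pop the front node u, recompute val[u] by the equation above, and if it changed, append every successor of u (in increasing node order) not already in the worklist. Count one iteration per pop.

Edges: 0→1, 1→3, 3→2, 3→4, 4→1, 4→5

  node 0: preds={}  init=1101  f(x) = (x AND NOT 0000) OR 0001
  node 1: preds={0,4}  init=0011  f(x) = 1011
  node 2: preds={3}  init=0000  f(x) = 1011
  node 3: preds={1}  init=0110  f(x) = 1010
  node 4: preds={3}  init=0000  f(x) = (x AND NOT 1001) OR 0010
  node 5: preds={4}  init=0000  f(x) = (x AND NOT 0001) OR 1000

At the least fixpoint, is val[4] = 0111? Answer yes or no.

no

Iteration log — 8 steps:
  step 1. node 0  ⊔preds=0000  new=1101  stable
  step 2. node 1  ⊔preds=1101  new=1011  old=0011  +wl: 
  step 3. node 2  ⊔preds=0110  new=1011  old=0000  +wl: 
  step 4. node 3  ⊔preds=1011  new=1110  old=0110  +wl: 2
  step 5. node 4  ⊔preds=1110  new=0110  old=0000  +wl: 1
  step 6. node 5  ⊔preds=0110  new=1110  old=0000  +wl: 
  step 7. node 2  ⊔preds=1110  new=1011  stable
  step 8. node 1  ⊔preds=1111  new=1011  stable

Least fixpoint reached:
  node 0: 1101
  node 1: 1011
  node 2: 1011
  node 3: 1110
  node 4: 0110
  node 5: 1110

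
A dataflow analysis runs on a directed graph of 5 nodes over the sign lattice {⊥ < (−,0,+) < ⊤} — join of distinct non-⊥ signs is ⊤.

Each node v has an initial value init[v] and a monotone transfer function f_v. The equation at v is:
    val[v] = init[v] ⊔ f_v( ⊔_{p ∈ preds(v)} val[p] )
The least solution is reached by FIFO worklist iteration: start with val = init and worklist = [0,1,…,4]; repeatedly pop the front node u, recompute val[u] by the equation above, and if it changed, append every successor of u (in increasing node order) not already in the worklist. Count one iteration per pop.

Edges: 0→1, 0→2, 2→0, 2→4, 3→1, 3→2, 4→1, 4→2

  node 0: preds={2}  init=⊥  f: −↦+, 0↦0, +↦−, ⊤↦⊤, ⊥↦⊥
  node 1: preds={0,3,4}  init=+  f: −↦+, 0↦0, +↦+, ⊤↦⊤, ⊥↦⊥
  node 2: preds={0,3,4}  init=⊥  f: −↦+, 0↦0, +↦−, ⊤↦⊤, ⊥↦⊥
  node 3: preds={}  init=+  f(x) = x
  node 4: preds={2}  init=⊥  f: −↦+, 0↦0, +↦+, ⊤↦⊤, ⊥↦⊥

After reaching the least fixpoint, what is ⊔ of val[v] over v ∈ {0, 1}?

Iteration log — 8 steps:
  step 1. node 0  ⊔preds=⊥  new=⊥  stable
  step 2. node 1  ⊔preds=+  new=+  stable
  step 3. node 2  ⊔preds=+  new=−  old=⊥  +wl: 0
  step 4. node 3  ⊔preds=⊥  new=+  stable
  step 5. node 4  ⊔preds=−  new=+  old=⊥  +wl: 1,2
  step 6. node 0  ⊔preds=−  new=+  old=⊥  +wl: 
  step 7. node 1  ⊔preds=+  new=+  stable
  step 8. node 2  ⊔preds=+  new=−  stable

Least fixpoint reached:
  node 0: +
  node 1: +
  node 2: −
  node 3: +
  node 4: +

+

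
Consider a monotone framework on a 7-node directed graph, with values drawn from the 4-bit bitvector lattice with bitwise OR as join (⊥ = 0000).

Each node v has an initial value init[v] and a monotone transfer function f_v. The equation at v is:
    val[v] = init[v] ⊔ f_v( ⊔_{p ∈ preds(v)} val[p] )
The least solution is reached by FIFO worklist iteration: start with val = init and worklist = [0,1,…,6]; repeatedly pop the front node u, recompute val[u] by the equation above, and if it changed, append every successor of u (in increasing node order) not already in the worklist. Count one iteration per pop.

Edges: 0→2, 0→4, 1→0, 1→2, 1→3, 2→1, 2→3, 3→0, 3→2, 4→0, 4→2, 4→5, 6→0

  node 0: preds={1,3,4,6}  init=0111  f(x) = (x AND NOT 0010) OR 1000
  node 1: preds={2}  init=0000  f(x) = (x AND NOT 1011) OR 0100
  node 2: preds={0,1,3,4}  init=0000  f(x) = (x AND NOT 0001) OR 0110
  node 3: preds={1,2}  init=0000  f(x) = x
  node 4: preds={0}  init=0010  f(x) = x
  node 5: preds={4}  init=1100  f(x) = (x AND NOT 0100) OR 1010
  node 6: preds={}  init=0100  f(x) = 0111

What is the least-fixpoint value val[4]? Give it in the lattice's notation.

Iteration log — 10 steps:
  step 1. node 0  ⊔preds=0110  new=1111  old=0111  +wl: 
  step 2. node 1  ⊔preds=0000  new=0100  old=0000  +wl: 0
  step 3. node 2  ⊔preds=1111  new=1110  old=0000  +wl: 1
  step 4. node 3  ⊔preds=1110  new=1110  old=0000  +wl: 2
  step 5. node 4  ⊔preds=1111  new=1111  old=0010  +wl: 
  step 6. node 5  ⊔preds=1111  new=1111  old=1100  +wl: 
  step 7. node 6  ⊔preds=0000  new=0111  old=0100  +wl: 
  step 8. node 0  ⊔preds=1111  new=1111  stable
  step 9. node 1  ⊔preds=1110  new=0100  stable
  step 10. node 2  ⊔preds=1111  new=1110  stable

Least fixpoint reached:
  node 0: 1111
  node 1: 0100
  node 2: 1110
  node 3: 1110
  node 4: 1111
  node 5: 1111
  node 6: 0111

1111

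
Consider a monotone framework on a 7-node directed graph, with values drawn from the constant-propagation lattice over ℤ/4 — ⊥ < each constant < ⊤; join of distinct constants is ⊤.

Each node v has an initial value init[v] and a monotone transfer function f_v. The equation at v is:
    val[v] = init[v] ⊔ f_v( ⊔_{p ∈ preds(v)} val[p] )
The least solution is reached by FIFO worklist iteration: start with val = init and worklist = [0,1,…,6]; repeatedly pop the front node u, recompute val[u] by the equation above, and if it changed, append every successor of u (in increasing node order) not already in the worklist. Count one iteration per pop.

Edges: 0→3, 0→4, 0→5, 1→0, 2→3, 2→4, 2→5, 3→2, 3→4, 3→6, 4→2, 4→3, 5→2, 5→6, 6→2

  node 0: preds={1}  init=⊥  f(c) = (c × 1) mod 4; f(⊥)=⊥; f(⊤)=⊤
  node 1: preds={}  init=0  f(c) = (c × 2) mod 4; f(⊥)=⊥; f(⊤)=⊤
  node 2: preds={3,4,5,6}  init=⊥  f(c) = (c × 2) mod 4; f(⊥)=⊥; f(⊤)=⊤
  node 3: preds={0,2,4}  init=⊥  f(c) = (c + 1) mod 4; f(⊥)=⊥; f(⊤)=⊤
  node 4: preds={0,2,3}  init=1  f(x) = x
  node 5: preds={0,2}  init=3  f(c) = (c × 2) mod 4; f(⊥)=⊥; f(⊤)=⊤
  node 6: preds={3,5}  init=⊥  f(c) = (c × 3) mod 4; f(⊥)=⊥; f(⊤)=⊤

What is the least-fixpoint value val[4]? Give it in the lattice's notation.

Trace (9 dequeues):
  [1] u=0 | in 0 | out 0 | prev ⊥ | push {}
  [2] u=1 | in ⊥ | out 0 | ==
  [3] u=2 | in ⊤ | out ⊤ | prev ⊥ | push {}
  [4] u=3 | in ⊤ | out ⊤ | prev ⊥ | push {2}
  [5] u=4 | in ⊤ | out ⊤ | prev 1 | push {3}
  [6] u=5 | in ⊤ | out ⊤ | prev 3 | push {}
  [7] u=6 | in ⊤ | out ⊤ | prev ⊥ | push {}
  [8] u=2 | in ⊤ | out ⊤ | ==
  [9] u=3 | in ⊤ | out ⊤ | ==

Converged values:
  [0] 0
  [1] 0
  [2] ⊤
  [3] ⊤
  [4] ⊤
  [5] ⊤
  [6] ⊤

⊤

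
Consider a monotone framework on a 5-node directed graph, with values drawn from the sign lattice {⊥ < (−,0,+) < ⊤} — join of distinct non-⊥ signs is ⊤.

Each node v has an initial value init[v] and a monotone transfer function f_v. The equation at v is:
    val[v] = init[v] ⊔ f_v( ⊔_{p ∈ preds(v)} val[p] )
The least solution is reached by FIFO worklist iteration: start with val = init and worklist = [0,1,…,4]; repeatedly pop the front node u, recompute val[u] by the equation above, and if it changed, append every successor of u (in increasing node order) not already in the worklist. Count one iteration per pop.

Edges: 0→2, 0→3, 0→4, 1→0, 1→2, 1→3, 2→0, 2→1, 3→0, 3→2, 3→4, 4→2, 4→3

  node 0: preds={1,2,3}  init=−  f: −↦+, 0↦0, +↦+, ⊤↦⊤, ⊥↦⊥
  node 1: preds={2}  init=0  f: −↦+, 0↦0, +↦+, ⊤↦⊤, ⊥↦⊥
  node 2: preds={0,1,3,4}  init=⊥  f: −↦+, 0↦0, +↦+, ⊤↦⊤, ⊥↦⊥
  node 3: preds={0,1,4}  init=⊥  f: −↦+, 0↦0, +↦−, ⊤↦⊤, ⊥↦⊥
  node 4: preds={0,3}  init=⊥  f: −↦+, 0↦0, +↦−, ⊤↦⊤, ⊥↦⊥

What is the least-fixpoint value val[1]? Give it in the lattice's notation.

⊤

Trace (10 dequeues):
  [1] u=0 | in 0 | out ⊤ | prev − | push {}
  [2] u=1 | in ⊥ | out 0 | ==
  [3] u=2 | in ⊤ | out ⊤ | prev ⊥ | push {0,1}
  [4] u=3 | in ⊤ | out ⊤ | prev ⊥ | push {2}
  [5] u=4 | in ⊤ | out ⊤ | prev ⊥ | push {3}
  [6] u=0 | in ⊤ | out ⊤ | ==
  [7] u=1 | in ⊤ | out ⊤ | prev 0 | push {0}
  [8] u=2 | in ⊤ | out ⊤ | ==
  [9] u=3 | in ⊤ | out ⊤ | ==
  [10] u=0 | in ⊤ | out ⊤ | ==

Converged values:
  [0] ⊤
  [1] ⊤
  [2] ⊤
  [3] ⊤
  [4] ⊤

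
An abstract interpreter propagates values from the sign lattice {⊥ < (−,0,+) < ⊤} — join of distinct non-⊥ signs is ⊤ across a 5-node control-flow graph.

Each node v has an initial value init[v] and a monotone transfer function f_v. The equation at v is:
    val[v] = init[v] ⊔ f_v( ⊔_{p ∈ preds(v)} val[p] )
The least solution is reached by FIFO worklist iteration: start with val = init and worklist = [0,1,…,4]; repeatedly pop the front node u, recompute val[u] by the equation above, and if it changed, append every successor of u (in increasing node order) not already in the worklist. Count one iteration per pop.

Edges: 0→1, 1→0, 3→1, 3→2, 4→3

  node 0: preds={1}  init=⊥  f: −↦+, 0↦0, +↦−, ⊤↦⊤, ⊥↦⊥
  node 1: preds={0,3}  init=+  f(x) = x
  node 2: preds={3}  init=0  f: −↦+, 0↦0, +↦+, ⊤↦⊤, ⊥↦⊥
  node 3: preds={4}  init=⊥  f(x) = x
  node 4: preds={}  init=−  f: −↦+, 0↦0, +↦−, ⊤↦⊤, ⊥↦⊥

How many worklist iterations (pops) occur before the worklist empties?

Iteration log — 8 steps:
  step 1. node 0  ⊔preds=+  new=−  old=⊥  +wl: 
  step 2. node 1  ⊔preds=−  new=⊤  old=+  +wl: 0
  step 3. node 2  ⊔preds=⊥  new=0  stable
  step 4. node 3  ⊔preds=−  new=−  old=⊥  +wl: 1,2
  step 5. node 4  ⊔preds=⊥  new=−  stable
  step 6. node 0  ⊔preds=⊤  new=⊤  old=−  +wl: 
  step 7. node 1  ⊔preds=⊤  new=⊤  stable
  step 8. node 2  ⊔preds=−  new=⊤  old=0  +wl: 

Least fixpoint reached:
  node 0: ⊤
  node 1: ⊤
  node 2: ⊤
  node 3: −
  node 4: −

8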